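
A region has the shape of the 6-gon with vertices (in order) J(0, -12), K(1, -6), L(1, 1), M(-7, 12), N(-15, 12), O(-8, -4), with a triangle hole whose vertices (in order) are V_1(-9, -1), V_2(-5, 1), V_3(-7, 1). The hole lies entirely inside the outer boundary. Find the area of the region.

191

Outer boundary:
Apply Gauss's area formula: 2A = Σ (x_i·y_{i+1} − x_{i+1}·y_i), indices taken mod 6.
J→K: (0)(-6) − (1)(-12) = 12
K→L: (1)(1) − (1)(-6) = 7
L→M: (1)(12) − (-7)(1) = 19
M→N: (-7)(12) − (-15)(12) = 96
N→O: (-15)(-4) − (-8)(12) = 156
O→J: (-8)(-12) − (0)(-4) = 96
Σ = 386
Area = |Σ|/2 = 193.
Hole:
Σ = (-14) + (2) + (16) = 4
Area = |Σ|/2 = 2.
Net area = 193 − 2 = 191.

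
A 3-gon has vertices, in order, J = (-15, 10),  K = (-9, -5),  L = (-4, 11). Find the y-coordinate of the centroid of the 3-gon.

Apply the shoelace (surveyor's) formula. First the cross-terms c_i = x_i·y_{i+1} − x_{i+1}·y_i:
  165, -119, 125  ⇒  2A = 171, A = 85.5.
Then Σ (y_i + y_{i+1})·c_i = 2736, so ȳ = 2736 / (6·85.5) = 16/3.

16/3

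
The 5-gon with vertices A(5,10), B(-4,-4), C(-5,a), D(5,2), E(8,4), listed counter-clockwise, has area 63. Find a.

-8

Write out the shoelace sum; only the two edges meeting at C involve a:
2·Area = [((-4)·a − (-5)·(-4)) + ((-5)·2 − 5·a)] + 84
       = -9·a + 54 = 126
⇒ a = -8.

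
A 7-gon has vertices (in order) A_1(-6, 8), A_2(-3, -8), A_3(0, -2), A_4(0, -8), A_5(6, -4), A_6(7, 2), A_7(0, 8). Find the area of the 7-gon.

135

Apply the shoelace formula: 2A = Σ (x_i·y_{i+1} − x_{i+1}·y_i), indices taken mod 7.
Σ = (72) + (6) + (0) + (48) + (40) + (56) + (48) = 270
Area = |Σ|/2 = 135.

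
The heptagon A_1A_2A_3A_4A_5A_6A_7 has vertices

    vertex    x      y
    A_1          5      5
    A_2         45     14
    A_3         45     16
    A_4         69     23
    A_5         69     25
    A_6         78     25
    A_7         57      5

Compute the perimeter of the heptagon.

160

|A_1A_2| = √((40)² + (9)²) = √1681 = 41
|A_2A_3| = √((0)² + (2)²) = √4 = 2
|A_3A_4| = √((24)² + (7)²) = √625 = 25
|A_4A_5| = √((0)² + (2)²) = √4 = 2
|A_5A_6| = √((9)² + (0)²) = √81 = 9
|A_6A_7| = √((-21)² + (-20)²) = √841 = 29
|A_7A_1| = √((-52)² + (0)²) = √2704 = 52
Perimeter = 41 + 2 + 25 + 2 + 9 + 29 + 52 = 160.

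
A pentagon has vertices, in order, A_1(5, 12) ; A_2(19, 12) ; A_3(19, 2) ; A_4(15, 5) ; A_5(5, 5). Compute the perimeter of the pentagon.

|A_1A_2| = √((14)² + (0)²) = √196 = 14
|A_2A_3| = √((0)² + (-10)²) = √100 = 10
|A_3A_4| = √((-4)² + (3)²) = √25 = 5
|A_4A_5| = √((-10)² + (0)²) = √100 = 10
|A_5A_1| = √((0)² + (7)²) = √49 = 7
Perimeter = 14 + 10 + 5 + 10 + 7 = 46.

46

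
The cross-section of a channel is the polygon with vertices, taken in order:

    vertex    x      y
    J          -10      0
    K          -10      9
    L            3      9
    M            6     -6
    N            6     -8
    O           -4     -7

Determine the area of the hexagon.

Apply the surveyor's formula: 2A = Σ (x_i·y_{i+1} − x_{i+1}·y_i), indices taken mod 6.
J→K: (-10)(9) − (-10)(0) = -90
K→L: (-10)(9) − (3)(9) = -117
L→M: (3)(-6) − (6)(9) = -72
M→N: (6)(-8) − (6)(-6) = -12
N→O: (6)(-7) − (-4)(-8) = -74
O→J: (-4)(0) − (-10)(-7) = -70
Σ = -435
Area = |Σ|/2 = 217.5.

217.5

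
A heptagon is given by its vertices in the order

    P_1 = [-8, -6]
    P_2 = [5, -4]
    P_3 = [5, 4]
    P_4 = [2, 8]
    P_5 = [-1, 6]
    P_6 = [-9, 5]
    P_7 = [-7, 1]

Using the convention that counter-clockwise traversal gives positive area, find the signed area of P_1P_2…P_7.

P_1→P_2: (-8)(-4) − (5)(-6) = 62
P_2→P_3: (5)(4) − (5)(-4) = 40
P_3→P_4: (5)(8) − (2)(4) = 32
P_4→P_5: (2)(6) − (-1)(8) = 20
P_5→P_6: (-1)(5) − (-9)(6) = 49
P_6→P_7: (-9)(1) − (-7)(5) = 26
P_7→P_1: (-7)(-6) − (-8)(1) = 50
Σ = 279
Signed area = Σ/2 = 139.5 (positive ⇒ counter-clockwise traversal).

139.5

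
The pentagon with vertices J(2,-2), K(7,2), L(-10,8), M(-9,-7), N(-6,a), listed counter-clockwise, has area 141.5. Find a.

Write out the shoelace sum; only the two edges meeting at N involve a:
2·Area = [((-9)·a − (-6)·(-7)) + ((-6)·(-2) − 2·a)] + 236
       = -11·a + 206 = 283
⇒ a = -7.

-7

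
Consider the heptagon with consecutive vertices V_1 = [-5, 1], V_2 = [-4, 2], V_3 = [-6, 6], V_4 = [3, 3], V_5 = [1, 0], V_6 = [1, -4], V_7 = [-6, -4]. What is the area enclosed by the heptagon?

57.5

Apply the shoelace (surveyor's) formula: 2A = Σ (x_i·y_{i+1} − x_{i+1}·y_i), indices taken mod 7.
Cross-terms: -6, -12, -36, -3, -4, -28, -26  ⇒  Σ = -115
Area = |Σ|/2 = 57.5.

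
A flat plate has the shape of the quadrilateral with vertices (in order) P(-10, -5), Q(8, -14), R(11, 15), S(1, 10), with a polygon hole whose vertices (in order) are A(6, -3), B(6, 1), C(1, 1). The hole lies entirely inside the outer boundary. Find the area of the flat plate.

Outer boundary:
Apply the shoelace formula: 2A = Σ (x_i·y_{i+1} − x_{i+1}·y_i), indices taken mod 4.
P→Q: (-10)(-14) − (8)(-5) = 180
Q→R: (8)(15) − (11)(-14) = 274
R→S: (11)(10) − (1)(15) = 95
S→P: (1)(-5) − (-10)(10) = 95
Σ = 644
Area = |Σ|/2 = 322.
Hole:
Apply the surveyor's formula: 2A = Σ (x_i·y_{i+1} − x_{i+1}·y_i), indices taken mod 3.
Σ = (24) + (5) + (-9) = 20
Area = |Σ|/2 = 10.
Net area = 322 − 10 = 312.

312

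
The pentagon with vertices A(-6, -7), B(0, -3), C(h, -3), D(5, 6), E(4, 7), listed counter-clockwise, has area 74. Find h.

10

The doubled signed area Σ (x_i y_{i+1} − x_{i+1} y_i) is linear in h.
With h=0 it equals 58; the coefficient of h is 9 (from the two edges through C).
So 9·h + 58 = 2·74 = 148 ⇒ h = 10.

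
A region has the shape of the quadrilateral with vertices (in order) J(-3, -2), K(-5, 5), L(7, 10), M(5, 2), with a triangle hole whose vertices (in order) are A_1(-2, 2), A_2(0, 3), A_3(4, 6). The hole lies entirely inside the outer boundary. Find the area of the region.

Outer boundary:
Apply the surveyor's formula: 2A = Σ (x_i·y_{i+1} − x_{i+1}·y_i), indices taken mod 4.
J→K: (-3)(5) − (-5)(-2) = -25
K→L: (-5)(10) − (7)(5) = -85
L→M: (7)(2) − (5)(10) = -36
M→J: (5)(-2) − (-3)(2) = -4
Σ = -150
Area = |Σ|/2 = 75.
Hole:
Σ = (-6) + (-12) + (20) = 2
Area = |Σ|/2 = 1.
Net area = 75 − 1 = 74.

74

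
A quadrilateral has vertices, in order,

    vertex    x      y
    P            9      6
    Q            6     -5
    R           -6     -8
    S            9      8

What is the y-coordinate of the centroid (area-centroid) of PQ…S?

-227/153

Apply Gauss's area formula. First the cross-terms c_i = x_i·y_{i+1} − x_{i+1}·y_i:
  -81, -78, 24, -18  ⇒  2A = -153, A = -76.5.
Then Σ (y_i + y_{i+1})·c_i = 681, so ȳ = 681 / (6·(-76.5)) = -227/153.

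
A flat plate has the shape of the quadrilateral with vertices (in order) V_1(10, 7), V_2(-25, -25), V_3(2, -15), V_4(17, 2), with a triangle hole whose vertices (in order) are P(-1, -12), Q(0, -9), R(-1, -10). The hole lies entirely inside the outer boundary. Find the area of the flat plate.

Outer boundary:
Apply the shoelace (surveyor's) formula: 2A = Σ (x_i·y_{i+1} − x_{i+1}·y_i), indices taken mod 4.
Cross-terms: -75, 425, 259, 99  ⇒  Σ = 708
Area = |Σ|/2 = 354.
Hole:
Apply Gauss's area formula: 2A = Σ (x_i·y_{i+1} − x_{i+1}·y_i), indices taken mod 3.
P→Q: (-1)(-9) − (0)(-12) = 9
Q→R: (0)(-10) − (-1)(-9) = -9
R→P: (-1)(-12) − (-1)(-10) = 2
Σ = 2
Area = |Σ|/2 = 1.
Net area = 354 − 1 = 353.

353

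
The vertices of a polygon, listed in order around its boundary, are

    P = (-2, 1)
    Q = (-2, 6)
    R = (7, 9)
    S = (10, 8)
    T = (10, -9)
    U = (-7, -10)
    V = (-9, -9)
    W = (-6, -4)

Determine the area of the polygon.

Apply the surveyor's formula: 2A = Σ (x_i·y_{i+1} − x_{i+1}·y_i), indices taken mod 8.
Σ = (-10) + (-60) + (-34) + (-170) + (-163) + (-27) + (-18) + (-14) = -496
Area = |Σ|/2 = 248.

248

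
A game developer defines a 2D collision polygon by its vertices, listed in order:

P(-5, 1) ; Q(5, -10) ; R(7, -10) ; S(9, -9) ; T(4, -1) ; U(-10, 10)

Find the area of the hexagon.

Σ = (45) + (20) + (27) + (27) + (30) + (40) = 189
Area = |Σ|/2 = 94.5.

94.5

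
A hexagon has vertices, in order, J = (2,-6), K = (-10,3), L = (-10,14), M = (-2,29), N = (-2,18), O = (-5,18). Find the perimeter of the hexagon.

|JK| = √((-12)² + (9)²) = √225 = 15
|KL| = √((0)² + (11)²) = √121 = 11
|LM| = √((8)² + (15)²) = √289 = 17
|MN| = √((0)² + (-11)²) = √121 = 11
|NO| = √((-3)² + (0)²) = √9 = 3
|OJ| = √((7)² + (-24)²) = √625 = 25
Perimeter = 15 + 11 + 17 + 11 + 3 + 25 = 82.

82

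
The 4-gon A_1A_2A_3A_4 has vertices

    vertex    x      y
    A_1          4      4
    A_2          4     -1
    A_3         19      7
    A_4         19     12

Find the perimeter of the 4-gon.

|A_1A_2| = √((0)² + (-5)²) = √25 = 5
|A_2A_3| = √((15)² + (8)²) = √289 = 17
|A_3A_4| = √((0)² + (5)²) = √25 = 5
|A_4A_1| = √((-15)² + (-8)²) = √289 = 17
Perimeter = 5 + 17 + 5 + 17 = 44.

44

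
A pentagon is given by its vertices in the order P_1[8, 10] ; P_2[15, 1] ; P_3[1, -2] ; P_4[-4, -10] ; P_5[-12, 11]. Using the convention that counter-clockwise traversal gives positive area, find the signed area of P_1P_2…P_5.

-281.5

P_1→P_2: (8)(1) − (15)(10) = -142
P_2→P_3: (15)(-2) − (1)(1) = -31
P_3→P_4: (1)(-10) − (-4)(-2) = -18
P_4→P_5: (-4)(11) − (-12)(-10) = -164
P_5→P_1: (-12)(10) − (8)(11) = -208
Σ = -563
Signed area = Σ/2 = -281.5 (negative ⇒ clockwise traversal).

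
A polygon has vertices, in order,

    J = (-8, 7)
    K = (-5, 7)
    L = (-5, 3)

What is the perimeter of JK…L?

12

|JK| = √((3)² + (0)²) = √9 = 3
|KL| = √((0)² + (-4)²) = √16 = 4
|LJ| = √((-3)² + (4)²) = √25 = 5
Perimeter = 3 + 4 + 5 = 12.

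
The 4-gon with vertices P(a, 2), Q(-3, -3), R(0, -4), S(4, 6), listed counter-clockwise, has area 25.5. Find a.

Write out the shoelace sum; only the two edges meeting at P involve a:
2·Area = [(4·2 − a·6) + (a·(-3) − (-3)·2)] + 28
       = -9·a + 42 = 51
⇒ a = -1.

-1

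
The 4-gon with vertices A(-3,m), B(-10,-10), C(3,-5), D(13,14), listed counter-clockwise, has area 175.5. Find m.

Write out the shoelace sum; only the two edges meeting at A involve m:
2·Area = [(13·m − (-3)·14) + ((-3)·(-10) − (-10)·m)] + 187
       = 23·m + 259 = 351
⇒ m = 4.

4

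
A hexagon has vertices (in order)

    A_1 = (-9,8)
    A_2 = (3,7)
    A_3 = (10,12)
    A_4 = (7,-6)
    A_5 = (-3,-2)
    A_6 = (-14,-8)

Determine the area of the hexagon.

Σ = (-87) + (-34) + (-144) + (-32) + (-4) + (-184) = -485
Area = |Σ|/2 = 242.5.

242.5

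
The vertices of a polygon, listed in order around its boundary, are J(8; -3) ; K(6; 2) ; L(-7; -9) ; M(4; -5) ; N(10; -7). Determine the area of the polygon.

56.5

Cross-terms: 34, -40, 71, 22, 26  ⇒  Σ = 113
Area = |Σ|/2 = 56.5.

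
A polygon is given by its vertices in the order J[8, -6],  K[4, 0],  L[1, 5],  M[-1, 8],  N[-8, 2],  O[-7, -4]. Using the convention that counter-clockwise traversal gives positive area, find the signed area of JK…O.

119.5

Apply the shoelace (surveyor's) formula: 2A = Σ (x_i·y_{i+1} − x_{i+1}·y_i), indices taken mod 6.
Σ = (24) + (20) + (13) + (62) + (46) + (74) = 239
Signed area = Σ/2 = 119.5 (positive ⇒ counter-clockwise traversal).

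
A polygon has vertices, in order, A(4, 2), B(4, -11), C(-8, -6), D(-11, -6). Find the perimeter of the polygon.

46

|AB| = √((0)² + (-13)²) = √169 = 13
|BC| = √((-12)² + (5)²) = √169 = 13
|CD| = √((-3)² + (0)²) = √9 = 3
|DA| = √((15)² + (8)²) = √289 = 17
Perimeter = 13 + 13 + 3 + 17 = 46.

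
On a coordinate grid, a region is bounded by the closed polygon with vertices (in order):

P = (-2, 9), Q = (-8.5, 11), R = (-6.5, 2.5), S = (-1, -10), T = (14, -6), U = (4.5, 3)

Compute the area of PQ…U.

Apply the shoelace formula: 2A = Σ (x_i·y_{i+1} − x_{i+1}·y_i), indices taken mod 6.
Cross-terms: 54.5, 50.25, 67.5, 146, 69, 46.5  ⇒  Σ = 433.75
Area = |Σ|/2 = 216.875.

216.875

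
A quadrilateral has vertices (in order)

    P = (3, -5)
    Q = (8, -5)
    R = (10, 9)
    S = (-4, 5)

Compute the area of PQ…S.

119

Apply the surveyor's formula: 2A = Σ (x_i·y_{i+1} − x_{i+1}·y_i), indices taken mod 4.
Σ = (25) + (122) + (86) + (5) = 238
Area = |Σ|/2 = 119.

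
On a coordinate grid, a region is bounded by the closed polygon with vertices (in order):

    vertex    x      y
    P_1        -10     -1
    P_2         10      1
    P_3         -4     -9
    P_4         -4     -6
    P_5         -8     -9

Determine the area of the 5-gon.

Apply the shoelace formula: 2A = Σ (x_i·y_{i+1} − x_{i+1}·y_i), indices taken mod 5.
P_1→P_2: (-10)(1) − (10)(-1) = 0
P_2→P_3: (10)(-9) − (-4)(1) = -86
P_3→P_4: (-4)(-6) − (-4)(-9) = -12
P_4→P_5: (-4)(-9) − (-8)(-6) = -12
P_5→P_1: (-8)(-1) − (-10)(-9) = -82
Σ = -192
Area = |Σ|/2 = 96.

96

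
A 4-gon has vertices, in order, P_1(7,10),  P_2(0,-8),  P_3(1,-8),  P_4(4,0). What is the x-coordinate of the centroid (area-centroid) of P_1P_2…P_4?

3

Apply the surveyor's formula. First the cross-terms c_i = x_i·y_{i+1} − x_{i+1}·y_i:
  -56, 8, 32, 40  ⇒  2A = 24, A = 12.
Then Σ (x_i + x_{i+1})·c_i = 216, so x̄ = 216 / (6·12) = 3.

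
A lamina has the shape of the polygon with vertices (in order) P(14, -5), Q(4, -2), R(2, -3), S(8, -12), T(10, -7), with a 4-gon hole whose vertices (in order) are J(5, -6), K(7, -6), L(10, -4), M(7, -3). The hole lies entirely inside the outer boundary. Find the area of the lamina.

40.5

Outer boundary:
Apply the surveyor's formula: 2A = Σ (x_i·y_{i+1} − x_{i+1}·y_i), indices taken mod 5.
Σ = (-8) + (-8) + (0) + (64) + (48) = 96
Area = |Σ|/2 = 48.
Hole:
Apply the surveyor's formula: 2A = Σ (x_i·y_{i+1} − x_{i+1}·y_i), indices taken mod 4.
Σ = (12) + (32) + (-2) + (-27) = 15
Area = |Σ|/2 = 7.5.
Net area = 48 − 7.5 = 40.5.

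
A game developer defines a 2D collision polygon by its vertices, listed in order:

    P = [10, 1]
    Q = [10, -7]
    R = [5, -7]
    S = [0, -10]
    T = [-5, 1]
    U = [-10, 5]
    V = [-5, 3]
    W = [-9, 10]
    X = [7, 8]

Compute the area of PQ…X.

236.5

Apply Gauss's area formula: 2A = Σ (x_i·y_{i+1} − x_{i+1}·y_i), indices taken mod 9.
P→Q: (10)(-7) − (10)(1) = -80
Q→R: (10)(-7) − (5)(-7) = -35
R→S: (5)(-10) − (0)(-7) = -50
S→T: (0)(1) − (-5)(-10) = -50
T→U: (-5)(5) − (-10)(1) = -15
U→V: (-10)(3) − (-5)(5) = -5
V→W: (-5)(10) − (-9)(3) = -23
W→X: (-9)(8) − (7)(10) = -142
X→P: (7)(1) − (10)(8) = -73
Σ = -473
Area = |Σ|/2 = 236.5.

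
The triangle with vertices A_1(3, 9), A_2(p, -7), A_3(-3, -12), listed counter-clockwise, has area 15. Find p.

The doubled signed area Σ (x_i y_{i+1} − x_{i+1} y_i) is linear in p.
With p=0 it equals -33; the coefficient of p is -21 (from the two edges through A_2).
So -21·p + -33 = 2·15 = 30 ⇒ p = -3.

-3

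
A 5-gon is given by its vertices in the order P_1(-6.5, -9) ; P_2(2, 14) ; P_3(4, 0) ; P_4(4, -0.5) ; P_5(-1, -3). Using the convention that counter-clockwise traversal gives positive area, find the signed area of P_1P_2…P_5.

Apply the shoelace formula: 2A = Σ (x_i·y_{i+1} − x_{i+1}·y_i), indices taken mod 5.
Σ = (-73) + (-56) + (-2) + (-12.5) + (-10.5) = -154
Signed area = Σ/2 = -77 (negative ⇒ clockwise traversal).

-77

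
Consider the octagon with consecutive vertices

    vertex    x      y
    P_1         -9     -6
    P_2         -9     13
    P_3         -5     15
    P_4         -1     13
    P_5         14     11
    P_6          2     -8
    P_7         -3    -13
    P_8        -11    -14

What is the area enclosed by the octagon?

Σ = (-171) + (-70) + (-50) + (-193) + (-134) + (-50) + (-101) + (-60) = -829
Area = |Σ|/2 = 414.5.

414.5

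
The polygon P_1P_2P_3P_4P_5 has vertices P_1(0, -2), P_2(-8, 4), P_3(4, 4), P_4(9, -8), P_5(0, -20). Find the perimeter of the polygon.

|P_1P_2| = √((-8)² + (6)²) = √100 = 10
|P_2P_3| = √((12)² + (0)²) = √144 = 12
|P_3P_4| = √((5)² + (-12)²) = √169 = 13
|P_4P_5| = √((-9)² + (-12)²) = √225 = 15
|P_5P_1| = √((0)² + (18)²) = √324 = 18
Perimeter = 10 + 12 + 13 + 15 + 18 = 68.

68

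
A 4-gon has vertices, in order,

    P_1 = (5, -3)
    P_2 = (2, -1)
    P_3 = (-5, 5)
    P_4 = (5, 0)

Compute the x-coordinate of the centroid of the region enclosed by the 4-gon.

79/51

Apply the shoelace formula. First the cross-terms c_i = x_i·y_{i+1} − x_{i+1}·y_i:
  1, 5, -25, -15  ⇒  2A = -34, A = -17.
Then Σ (x_i + x_{i+1})·c_i = -158, so x̄ = -158 / (6·(-17)) = 79/51.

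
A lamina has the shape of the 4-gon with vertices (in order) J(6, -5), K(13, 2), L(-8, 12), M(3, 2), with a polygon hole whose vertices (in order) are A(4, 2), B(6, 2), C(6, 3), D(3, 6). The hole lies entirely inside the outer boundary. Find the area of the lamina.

79.5

Outer boundary:
Apply the shoelace formula: 2A = Σ (x_i·y_{i+1} − x_{i+1}·y_i), indices taken mod 4.
J→K: (6)(2) − (13)(-5) = 77
K→L: (13)(12) − (-8)(2) = 172
L→M: (-8)(2) − (3)(12) = -52
M→J: (3)(-5) − (6)(2) = -27
Σ = 170
Area = |Σ|/2 = 85.
Hole:
Σ = (-4) + (6) + (27) + (-18) = 11
Area = |Σ|/2 = 5.5.
Net area = 85 − 5.5 = 79.5.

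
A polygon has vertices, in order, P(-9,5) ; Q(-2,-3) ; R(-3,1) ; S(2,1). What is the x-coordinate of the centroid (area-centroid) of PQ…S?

-4

Apply the shoelace formula. First the cross-terms c_i = x_i·y_{i+1} − x_{i+1}·y_i:
  37, -11, -5, 19  ⇒  2A = 40, A = 20.
Then Σ (x_i + x_{i+1})·c_i = -480, so x̄ = -480 / (6·20) = -4.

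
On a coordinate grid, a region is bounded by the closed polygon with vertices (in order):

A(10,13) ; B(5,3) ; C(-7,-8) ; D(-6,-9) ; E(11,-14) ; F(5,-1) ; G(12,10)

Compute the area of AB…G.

160.5

Apply the surveyor's formula: 2A = Σ (x_i·y_{i+1} − x_{i+1}·y_i), indices taken mod 7.
Σ = (-35) + (-19) + (15) + (183) + (59) + (62) + (56) = 321
Area = |Σ|/2 = 160.5.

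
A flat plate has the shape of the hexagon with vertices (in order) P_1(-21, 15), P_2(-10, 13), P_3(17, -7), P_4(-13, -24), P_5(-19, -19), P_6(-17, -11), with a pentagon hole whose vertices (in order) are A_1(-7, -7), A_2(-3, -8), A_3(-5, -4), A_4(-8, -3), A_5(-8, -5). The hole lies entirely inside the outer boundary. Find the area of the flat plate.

777.5

Outer boundary:
Apply the shoelace (surveyor's) formula: 2A = Σ (x_i·y_{i+1} − x_{i+1}·y_i), indices taken mod 6.
Σ = (-123) + (-151) + (-499) + (-209) + (-114) + (-486) = -1582
Area = |Σ|/2 = 791.
Hole:
Apply the shoelace (surveyor's) formula: 2A = Σ (x_i·y_{i+1} − x_{i+1}·y_i), indices taken mod 5.
Cross-terms: 35, -28, -17, 16, 21  ⇒  Σ = 27
Area = |Σ|/2 = 13.5.
Net area = 791 − 13.5 = 777.5.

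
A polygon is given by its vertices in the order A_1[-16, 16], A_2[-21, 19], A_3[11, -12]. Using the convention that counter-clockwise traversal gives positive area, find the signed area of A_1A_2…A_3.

Apply the shoelace (surveyor's) formula: 2A = Σ (x_i·y_{i+1} − x_{i+1}·y_i), indices taken mod 3.
Σ = (32) + (43) + (-16) = 59
Signed area = Σ/2 = 29.5 (positive ⇒ counter-clockwise traversal).

29.5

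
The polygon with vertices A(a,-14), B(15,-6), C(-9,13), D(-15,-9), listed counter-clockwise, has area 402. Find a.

-11

Write out the shoelace sum; only the two edges meeting at A involve a:
2·Area = [((-15)·(-14) − a·(-9)) + (a·(-6) − 15·(-14))] + 417
       = 3·a + 837 = 804
⇒ a = -11.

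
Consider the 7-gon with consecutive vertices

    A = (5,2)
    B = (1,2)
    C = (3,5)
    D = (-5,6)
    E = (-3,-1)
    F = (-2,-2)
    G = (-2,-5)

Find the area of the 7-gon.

Apply Gauss's area formula: 2A = Σ (x_i·y_{i+1} − x_{i+1}·y_i), indices taken mod 7.
A→B: (5)(2) − (1)(2) = 8
B→C: (1)(5) − (3)(2) = -1
C→D: (3)(6) − (-5)(5) = 43
D→E: (-5)(-1) − (-3)(6) = 23
E→F: (-3)(-2) − (-2)(-1) = 4
F→G: (-2)(-5) − (-2)(-2) = 6
G→A: (-2)(2) − (5)(-5) = 21
Σ = 104
Area = |Σ|/2 = 52.

52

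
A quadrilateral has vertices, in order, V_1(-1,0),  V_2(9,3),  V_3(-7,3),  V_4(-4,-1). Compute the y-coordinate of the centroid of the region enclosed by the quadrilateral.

Apply Gauss's area formula. First the cross-terms c_i = x_i·y_{i+1} − x_{i+1}·y_i:
  -3, 48, 19, -1  ⇒  2A = 63, A = 31.5.
Then Σ (y_i + y_{i+1})·c_i = 318, so ȳ = 318 / (6·31.5) = 106/63.

106/63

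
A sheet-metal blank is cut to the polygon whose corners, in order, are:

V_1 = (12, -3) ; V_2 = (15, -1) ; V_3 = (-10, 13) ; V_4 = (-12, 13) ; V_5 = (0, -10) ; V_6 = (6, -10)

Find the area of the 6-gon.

263

Apply the shoelace formula: 2A = Σ (x_i·y_{i+1} − x_{i+1}·y_i), indices taken mod 6.
Σ = (33) + (185) + (26) + (120) + (60) + (102) = 526
Area = |Σ|/2 = 263.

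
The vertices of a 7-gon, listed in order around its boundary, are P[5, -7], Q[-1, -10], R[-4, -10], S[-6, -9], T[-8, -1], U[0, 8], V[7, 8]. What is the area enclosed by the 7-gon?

193

Apply Gauss's area formula: 2A = Σ (x_i·y_{i+1} − x_{i+1}·y_i), indices taken mod 7.
Σ = (-57) + (-30) + (-24) + (-66) + (-64) + (-56) + (-89) = -386
Area = |Σ|/2 = 193.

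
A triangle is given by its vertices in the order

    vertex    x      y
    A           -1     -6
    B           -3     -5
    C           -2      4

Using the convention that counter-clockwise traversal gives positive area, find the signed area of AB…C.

Apply the shoelace formula: 2A = Σ (x_i·y_{i+1} − x_{i+1}·y_i), indices taken mod 3.
A→B: (-1)(-5) − (-3)(-6) = -13
B→C: (-3)(4) − (-2)(-5) = -22
C→A: (-2)(-6) − (-1)(4) = 16
Σ = -19
Signed area = Σ/2 = -9.5 (negative ⇒ clockwise traversal).

-9.5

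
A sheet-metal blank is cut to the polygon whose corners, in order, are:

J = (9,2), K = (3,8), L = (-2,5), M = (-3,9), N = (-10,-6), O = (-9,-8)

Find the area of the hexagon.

J→K: (9)(8) − (3)(2) = 66
K→L: (3)(5) − (-2)(8) = 31
L→M: (-2)(9) − (-3)(5) = -3
M→N: (-3)(-6) − (-10)(9) = 108
N→O: (-10)(-8) − (-9)(-6) = 26
O→J: (-9)(2) − (9)(-8) = 54
Σ = 282
Area = |Σ|/2 = 141.

141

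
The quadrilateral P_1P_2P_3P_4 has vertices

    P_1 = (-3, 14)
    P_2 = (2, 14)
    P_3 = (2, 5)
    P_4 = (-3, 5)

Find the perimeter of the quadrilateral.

28

|P_1P_2| = √((5)² + (0)²) = √25 = 5
|P_2P_3| = √((0)² + (-9)²) = √81 = 9
|P_3P_4| = √((-5)² + (0)²) = √25 = 5
|P_4P_1| = √((0)² + (9)²) = √81 = 9
Perimeter = 5 + 9 + 5 + 9 = 28.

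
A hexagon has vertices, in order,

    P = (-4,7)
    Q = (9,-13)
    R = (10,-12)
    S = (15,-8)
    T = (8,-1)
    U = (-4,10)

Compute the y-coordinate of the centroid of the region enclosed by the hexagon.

-679/248

Apply the shoelace formula. First the cross-terms c_i = x_i·y_{i+1} − x_{i+1}·y_i:
  -11, 22, 100, 49, 76, 12  ⇒  2A = 248, A = 124.
Then Σ (y_i + y_{i+1})·c_i = -2037, so ȳ = -2037 / (6·124) = -679/248.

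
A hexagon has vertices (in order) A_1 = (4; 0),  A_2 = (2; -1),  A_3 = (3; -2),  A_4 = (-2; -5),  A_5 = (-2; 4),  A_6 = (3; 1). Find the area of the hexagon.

Σ = (-4) + (-1) + (-19) + (-18) + (-14) + (-4) = -60
Area = |Σ|/2 = 30.

30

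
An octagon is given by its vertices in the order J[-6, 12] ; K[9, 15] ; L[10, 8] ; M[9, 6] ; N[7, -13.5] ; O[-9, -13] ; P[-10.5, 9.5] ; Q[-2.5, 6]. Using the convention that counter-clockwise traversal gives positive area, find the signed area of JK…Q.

Σ = (-198) + (-78) + (-12) + (-163.5) + (-212.5) + (-222) + (-39.25) + (6) = -919.25
Signed area = Σ/2 = -459.625 (negative ⇒ clockwise traversal).

-459.625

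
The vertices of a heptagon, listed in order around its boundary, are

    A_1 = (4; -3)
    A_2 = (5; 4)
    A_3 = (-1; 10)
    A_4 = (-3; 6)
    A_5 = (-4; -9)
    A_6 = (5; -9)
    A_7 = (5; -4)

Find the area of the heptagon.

133.5

Apply the shoelace (surveyor's) formula: 2A = Σ (x_i·y_{i+1} − x_{i+1}·y_i), indices taken mod 7.
A_1→A_2: (4)(4) − (5)(-3) = 31
A_2→A_3: (5)(10) − (-1)(4) = 54
A_3→A_4: (-1)(6) − (-3)(10) = 24
A_4→A_5: (-3)(-9) − (-4)(6) = 51
A_5→A_6: (-4)(-9) − (5)(-9) = 81
A_6→A_7: (5)(-4) − (5)(-9) = 25
A_7→A_1: (5)(-3) − (4)(-4) = 1
Σ = 267
Area = |Σ|/2 = 133.5.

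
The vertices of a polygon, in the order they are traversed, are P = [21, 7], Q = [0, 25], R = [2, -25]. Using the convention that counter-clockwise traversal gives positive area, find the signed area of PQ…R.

507

Apply the surveyor's formula: 2A = Σ (x_i·y_{i+1} − x_{i+1}·y_i), indices taken mod 3.
Cross-terms: 525, -50, 539  ⇒  Σ = 1014
Signed area = Σ/2 = 507 (positive ⇒ counter-clockwise traversal).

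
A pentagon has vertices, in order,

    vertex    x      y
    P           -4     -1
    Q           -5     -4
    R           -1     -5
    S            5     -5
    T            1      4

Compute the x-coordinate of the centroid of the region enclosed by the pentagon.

Apply the shoelace formula. First the cross-terms c_i = x_i·y_{i+1} − x_{i+1}·y_i:
  11, 21, 30, 25, 15  ⇒  2A = 102, A = 51.
Then Σ (x_i + x_{i+1})·c_i = 0, so x̄ = 0 / (6·51) = 0.

0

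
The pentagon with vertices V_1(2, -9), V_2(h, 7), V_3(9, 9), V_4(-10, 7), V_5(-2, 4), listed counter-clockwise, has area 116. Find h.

The doubled signed area Σ (x_i y_{i+1} − x_{i+1} y_i) is linear in h.
With h=0 it equals 88; the coefficient of h is 18 (from the two edges through V_2).
So 18·h + 88 = 2·116 = 232 ⇒ h = 8.

8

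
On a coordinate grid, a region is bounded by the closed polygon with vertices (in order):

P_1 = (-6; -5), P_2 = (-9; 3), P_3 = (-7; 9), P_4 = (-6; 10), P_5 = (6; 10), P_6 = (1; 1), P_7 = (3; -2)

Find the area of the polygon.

Σ = (-63) + (-60) + (-16) + (-120) + (-4) + (-5) + (-27) = -295
Area = |Σ|/2 = 147.5.

147.5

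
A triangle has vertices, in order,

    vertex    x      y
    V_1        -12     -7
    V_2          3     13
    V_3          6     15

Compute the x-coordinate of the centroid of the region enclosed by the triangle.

-1

Apply the shoelace formula. First the cross-terms c_i = x_i·y_{i+1} − x_{i+1}·y_i:
  -135, -33, 138  ⇒  2A = -30, A = -15.
Then Σ (x_i + x_{i+1})·c_i = 90, so x̄ = 90 / (6·(-15)) = -1.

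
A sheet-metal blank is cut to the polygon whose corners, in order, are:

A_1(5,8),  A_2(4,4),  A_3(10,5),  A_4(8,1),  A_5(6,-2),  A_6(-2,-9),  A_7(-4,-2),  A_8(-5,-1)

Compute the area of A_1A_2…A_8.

A_1→A_2: (5)(4) − (4)(8) = -12
A_2→A_3: (4)(5) − (10)(4) = -20
A_3→A_4: (10)(1) − (8)(5) = -30
A_4→A_5: (8)(-2) − (6)(1) = -22
A_5→A_6: (6)(-9) − (-2)(-2) = -58
A_6→A_7: (-2)(-2) − (-4)(-9) = -32
A_7→A_8: (-4)(-1) − (-5)(-2) = -6
A_8→A_1: (-5)(8) − (5)(-1) = -35
Σ = -215
Area = |Σ|/2 = 107.5.

107.5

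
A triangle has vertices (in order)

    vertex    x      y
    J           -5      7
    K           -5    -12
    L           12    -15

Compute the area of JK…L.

161.5

Cross-terms: 95, 219, 9  ⇒  Σ = 323
Area = |Σ|/2 = 161.5.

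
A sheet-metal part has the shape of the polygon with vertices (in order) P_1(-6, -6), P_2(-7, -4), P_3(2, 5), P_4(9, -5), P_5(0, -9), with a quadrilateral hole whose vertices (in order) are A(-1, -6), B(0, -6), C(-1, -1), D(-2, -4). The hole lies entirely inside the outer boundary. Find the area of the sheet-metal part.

112.5

Outer boundary:
Σ = (-18) + (-27) + (-55) + (-81) + (-54) = -235
Area = |Σ|/2 = 117.5.
Hole:
A→B: (-1)(-6) − (0)(-6) = 6
B→C: (0)(-1) − (-1)(-6) = -6
C→D: (-1)(-4) − (-2)(-1) = 2
D→A: (-2)(-6) − (-1)(-4) = 8
Σ = 10
Area = |Σ|/2 = 5.
Net area = 117.5 − 5 = 112.5.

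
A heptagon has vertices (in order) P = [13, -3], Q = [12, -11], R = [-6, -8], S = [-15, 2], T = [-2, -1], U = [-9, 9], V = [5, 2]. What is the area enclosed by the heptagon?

Apply Gauss's area formula: 2A = Σ (x_i·y_{i+1} − x_{i+1}·y_i), indices taken mod 7.
Σ = (-107) + (-162) + (-132) + (19) + (-27) + (-63) + (-41) = -513
Area = |Σ|/2 = 256.5.

256.5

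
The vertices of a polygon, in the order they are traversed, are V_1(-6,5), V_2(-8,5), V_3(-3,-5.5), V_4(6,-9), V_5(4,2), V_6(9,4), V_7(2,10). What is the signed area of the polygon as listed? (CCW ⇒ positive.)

Σ = (10) + (59) + (60) + (48) + (-2) + (82) + (70) = 327
Signed area = Σ/2 = 163.5 (positive ⇒ counter-clockwise traversal).

163.5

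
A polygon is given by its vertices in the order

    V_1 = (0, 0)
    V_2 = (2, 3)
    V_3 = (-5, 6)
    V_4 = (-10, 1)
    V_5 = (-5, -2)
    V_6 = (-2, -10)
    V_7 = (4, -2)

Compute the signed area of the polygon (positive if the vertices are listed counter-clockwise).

Apply the surveyor's formula: 2A = Σ (x_i·y_{i+1} − x_{i+1}·y_i), indices taken mod 7.
V_1→V_2: (0)(3) − (2)(0) = 0
V_2→V_3: (2)(6) − (-5)(3) = 27
V_3→V_4: (-5)(1) − (-10)(6) = 55
V_4→V_5: (-10)(-2) − (-5)(1) = 25
V_5→V_6: (-5)(-10) − (-2)(-2) = 46
V_6→V_7: (-2)(-2) − (4)(-10) = 44
V_7→V_1: (4)(0) − (0)(-2) = 0
Σ = 197
Signed area = Σ/2 = 98.5 (positive ⇒ counter-clockwise traversal).

98.5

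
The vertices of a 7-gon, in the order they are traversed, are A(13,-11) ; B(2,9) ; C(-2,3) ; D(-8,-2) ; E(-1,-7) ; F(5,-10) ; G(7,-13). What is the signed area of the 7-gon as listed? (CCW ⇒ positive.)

Apply the shoelace formula: 2A = Σ (x_i·y_{i+1} − x_{i+1}·y_i), indices taken mod 7.
Σ = (139) + (24) + (28) + (54) + (45) + (5) + (92) = 387
Signed area = Σ/2 = 193.5 (positive ⇒ counter-clockwise traversal).

193.5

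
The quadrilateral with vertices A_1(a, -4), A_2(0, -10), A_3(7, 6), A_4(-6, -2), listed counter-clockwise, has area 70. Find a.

Write out the shoelace sum; only the two edges meeting at A_1 involve a:
2·Area = [((-6)·(-4) − a·(-2)) + (a·(-10) − 0·(-4))] + 92
       = -8·a + 116 = 140
⇒ a = -3.

-3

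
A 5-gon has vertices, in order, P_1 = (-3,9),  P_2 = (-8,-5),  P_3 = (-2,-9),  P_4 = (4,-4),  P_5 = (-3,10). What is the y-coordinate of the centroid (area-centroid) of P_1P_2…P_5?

Apply the surveyor's formula. First the cross-terms c_i = x_i·y_{i+1} − x_{i+1}·y_i:
  87, 62, 44, 28, 3  ⇒  2A = 224, A = 112.
Then Σ (y_i + y_{i+1})·c_i = -867, so ȳ = -867 / (6·112) = -289/224.

-289/224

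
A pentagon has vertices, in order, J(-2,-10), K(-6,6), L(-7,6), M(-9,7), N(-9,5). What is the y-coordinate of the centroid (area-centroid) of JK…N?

Apply the surveyor's formula. First the cross-terms c_i = x_i·y_{i+1} − x_{i+1}·y_i:
  -72, 6, 5, 18, 100  ⇒  2A = 57, A = 28.5.
Then Σ (y_i + y_{i+1})·c_i = 141, so ȳ = 141 / (6·28.5) = 47/57.

47/57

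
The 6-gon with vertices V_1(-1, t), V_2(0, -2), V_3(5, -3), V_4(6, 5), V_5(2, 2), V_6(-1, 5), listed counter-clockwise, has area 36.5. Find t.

1

Write out the shoelace sum; only the two edges meeting at V_1 involve t:
2·Area = [((-1)·t − (-1)·5) + ((-1)·(-2) − 0·t)] + 67
       = -1·t + 74 = 73
⇒ t = 1.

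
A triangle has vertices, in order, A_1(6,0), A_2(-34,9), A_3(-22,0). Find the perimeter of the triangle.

84

|A_1A_2| = √((-40)² + (9)²) = √1681 = 41
|A_2A_3| = √((12)² + (-9)²) = √225 = 15
|A_3A_1| = √((28)² + (0)²) = √784 = 28
Perimeter = 41 + 15 + 28 = 84.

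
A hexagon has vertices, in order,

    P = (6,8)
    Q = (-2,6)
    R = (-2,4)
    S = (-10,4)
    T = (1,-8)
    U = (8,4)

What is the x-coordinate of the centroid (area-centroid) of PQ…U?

Apply the shoelace (surveyor's) formula. First the cross-terms c_i = x_i·y_{i+1} − x_{i+1}·y_i:
  52, 4, 32, 76, 68, 40  ⇒  2A = 272, A = 136.
Then Σ (x_i + x_{i+1})·c_i = 296, so x̄ = 296 / (6·136) = 37/102.

37/102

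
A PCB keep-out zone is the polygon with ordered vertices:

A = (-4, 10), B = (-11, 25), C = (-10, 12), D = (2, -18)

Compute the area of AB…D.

116

Σ = (10) + (118) + (156) + (-52) = 232
Area = |Σ|/2 = 116.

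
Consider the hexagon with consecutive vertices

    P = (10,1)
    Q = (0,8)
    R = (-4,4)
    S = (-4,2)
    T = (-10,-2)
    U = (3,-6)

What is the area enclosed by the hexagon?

138.5

Apply the shoelace formula: 2A = Σ (x_i·y_{i+1} − x_{i+1}·y_i), indices taken mod 6.
P→Q: (10)(8) − (0)(1) = 80
Q→R: (0)(4) − (-4)(8) = 32
R→S: (-4)(2) − (-4)(4) = 8
S→T: (-4)(-2) − (-10)(2) = 28
T→U: (-10)(-6) − (3)(-2) = 66
U→P: (3)(1) − (10)(-6) = 63
Σ = 277
Area = |Σ|/2 = 138.5.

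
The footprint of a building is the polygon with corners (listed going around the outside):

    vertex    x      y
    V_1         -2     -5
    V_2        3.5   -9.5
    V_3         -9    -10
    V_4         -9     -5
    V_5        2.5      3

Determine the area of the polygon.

75

Apply the surveyor's formula: 2A = Σ (x_i·y_{i+1} − x_{i+1}·y_i), indices taken mod 5.
Σ = (36.5) + (-120.5) + (-45) + (-14.5) + (-6.5) = -150
Area = |Σ|/2 = 75.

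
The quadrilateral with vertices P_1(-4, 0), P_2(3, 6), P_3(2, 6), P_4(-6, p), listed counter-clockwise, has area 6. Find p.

The doubled signed area Σ (x_i y_{i+1} − x_{i+1} y_i) is linear in p.
With p=0 it equals 18; the coefficient of p is 6 (from the two edges through P_4).
So 6·p + 18 = 2·6 = 12 ⇒ p = -1.

-1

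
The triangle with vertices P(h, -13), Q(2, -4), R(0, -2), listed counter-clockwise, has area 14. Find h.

Write out the shoelace sum; only the two edges meeting at P involve h:
2·Area = [(0·(-13) − h·(-2)) + (h·(-4) − 2·(-13))] + -4
       = -2·h + 22 = 28
⇒ h = -3.

-3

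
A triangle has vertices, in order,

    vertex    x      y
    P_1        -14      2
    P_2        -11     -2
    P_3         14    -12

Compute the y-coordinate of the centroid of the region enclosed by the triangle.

Apply the shoelace formula. First the cross-terms c_i = x_i·y_{i+1} − x_{i+1}·y_i:
  50, 160, -140  ⇒  2A = 70, A = 35.
Then Σ (y_i + y_{i+1})·c_i = -840, so ȳ = -840 / (6·35) = -4.

-4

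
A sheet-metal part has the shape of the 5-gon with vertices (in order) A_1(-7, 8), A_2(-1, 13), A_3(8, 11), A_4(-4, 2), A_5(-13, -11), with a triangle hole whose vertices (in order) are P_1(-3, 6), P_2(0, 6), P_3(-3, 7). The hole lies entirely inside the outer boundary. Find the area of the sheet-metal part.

123

Outer boundary:
Apply the shoelace (surveyor's) formula: 2A = Σ (x_i·y_{i+1} − x_{i+1}·y_i), indices taken mod 5.
A_1→A_2: (-7)(13) − (-1)(8) = -83
A_2→A_3: (-1)(11) − (8)(13) = -115
A_3→A_4: (8)(2) − (-4)(11) = 60
A_4→A_5: (-4)(-11) − (-13)(2) = 70
A_5→A_1: (-13)(8) − (-7)(-11) = -181
Σ = -249
Area = |Σ|/2 = 124.5.
Hole:
Cross-terms: -18, 18, 3  ⇒  Σ = 3
Area = |Σ|/2 = 1.5.
Net area = 124.5 − 1.5 = 123.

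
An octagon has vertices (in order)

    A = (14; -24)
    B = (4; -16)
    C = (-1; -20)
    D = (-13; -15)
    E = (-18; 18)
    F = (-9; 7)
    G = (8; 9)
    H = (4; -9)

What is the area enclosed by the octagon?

Σ = (-128) + (-96) + (-245) + (-504) + (36) + (-137) + (-108) + (30) = -1152
Area = |Σ|/2 = 576.

576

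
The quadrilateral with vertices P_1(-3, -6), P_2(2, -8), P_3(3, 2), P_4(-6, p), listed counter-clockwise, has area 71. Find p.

5

Write out the shoelace sum; only the two edges meeting at P_4 involve p:
2·Area = [(3·p − (-6)·2) + ((-6)·(-6) − (-3)·p)] + 64
       = 6·p + 112 = 142
⇒ p = 5.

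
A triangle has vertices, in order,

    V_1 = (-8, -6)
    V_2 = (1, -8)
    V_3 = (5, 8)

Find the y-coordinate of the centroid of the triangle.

Apply the shoelace formula. First the cross-terms c_i = x_i·y_{i+1} − x_{i+1}·y_i:
  70, 48, 34  ⇒  2A = 152, A = 76.
Then Σ (y_i + y_{i+1})·c_i = -912, so ȳ = -912 / (6·76) = -2.

-2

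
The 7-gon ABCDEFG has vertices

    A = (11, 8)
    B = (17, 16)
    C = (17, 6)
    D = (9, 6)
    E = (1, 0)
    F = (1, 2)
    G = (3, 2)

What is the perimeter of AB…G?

52

|AB| = √((6)² + (8)²) = √100 = 10
|BC| = √((0)² + (-10)²) = √100 = 10
|CD| = √((-8)² + (0)²) = √64 = 8
|DE| = √((-8)² + (-6)²) = √100 = 10
|EF| = √((0)² + (2)²) = √4 = 2
|FG| = √((2)² + (0)²) = √4 = 2
|GA| = √((8)² + (6)²) = √100 = 10
Perimeter = 10 + 10 + 8 + 10 + 2 + 2 + 10 = 52.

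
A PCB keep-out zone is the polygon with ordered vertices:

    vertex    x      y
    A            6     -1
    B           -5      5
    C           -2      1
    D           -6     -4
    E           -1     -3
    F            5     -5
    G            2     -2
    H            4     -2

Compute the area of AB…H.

45

Σ = (25) + (5) + (14) + (14) + (20) + (0) + (4) + (8) = 90
Area = |Σ|/2 = 45.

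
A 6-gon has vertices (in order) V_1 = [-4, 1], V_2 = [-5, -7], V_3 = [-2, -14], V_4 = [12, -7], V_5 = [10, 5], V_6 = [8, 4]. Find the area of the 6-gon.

Apply the shoelace (surveyor's) formula: 2A = Σ (x_i·y_{i+1} − x_{i+1}·y_i), indices taken mod 6.
Σ = (33) + (56) + (182) + (130) + (0) + (24) = 425
Area = |Σ|/2 = 212.5.

212.5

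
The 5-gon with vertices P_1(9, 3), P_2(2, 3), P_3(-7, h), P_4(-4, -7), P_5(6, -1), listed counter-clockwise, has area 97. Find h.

Write out the shoelace sum; only the two edges meeting at P_3 involve h:
2·Area = [(2·h − (-7)·3) + ((-7)·(-7) − (-4)·h)] + 94
       = 6·h + 164 = 194
⇒ h = 5.

5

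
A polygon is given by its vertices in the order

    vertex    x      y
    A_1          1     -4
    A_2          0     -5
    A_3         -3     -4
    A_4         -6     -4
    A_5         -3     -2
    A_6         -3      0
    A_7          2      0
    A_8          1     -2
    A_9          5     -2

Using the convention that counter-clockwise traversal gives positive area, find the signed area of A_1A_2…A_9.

-26

Apply Gauss's area formula: 2A = Σ (x_i·y_{i+1} − x_{i+1}·y_i), indices taken mod 9.
Σ = (-5) + (-15) + (-12) + (0) + (-6) + (0) + (-4) + (8) + (-18) = -52
Signed area = Σ/2 = -26 (negative ⇒ clockwise traversal).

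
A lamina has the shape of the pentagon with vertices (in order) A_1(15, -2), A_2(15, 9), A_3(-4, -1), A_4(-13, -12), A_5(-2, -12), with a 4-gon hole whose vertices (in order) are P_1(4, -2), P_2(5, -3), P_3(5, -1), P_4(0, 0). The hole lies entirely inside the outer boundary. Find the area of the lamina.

264.5

Outer boundary:
Apply the shoelace formula: 2A = Σ (x_i·y_{i+1} − x_{i+1}·y_i), indices taken mod 5.
Cross-terms: 165, 21, 35, 132, 184  ⇒  Σ = 537
Area = |Σ|/2 = 268.5.
Hole:
Apply the surveyor's formula: 2A = Σ (x_i·y_{i+1} − x_{i+1}·y_i), indices taken mod 4.
Σ = (-2) + (10) + (0) + (0) = 8
Area = |Σ|/2 = 4.
Net area = 268.5 − 4 = 264.5.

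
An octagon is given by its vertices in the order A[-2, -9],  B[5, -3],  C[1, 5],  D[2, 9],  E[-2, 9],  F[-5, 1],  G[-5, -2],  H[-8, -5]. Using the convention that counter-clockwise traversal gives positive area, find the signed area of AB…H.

121.5

A→B: (-2)(-3) − (5)(-9) = 51
B→C: (5)(5) − (1)(-3) = 28
C→D: (1)(9) − (2)(5) = -1
D→E: (2)(9) − (-2)(9) = 36
E→F: (-2)(1) − (-5)(9) = 43
F→G: (-5)(-2) − (-5)(1) = 15
G→H: (-5)(-5) − (-8)(-2) = 9
H→A: (-8)(-9) − (-2)(-5) = 62
Σ = 243
Signed area = Σ/2 = 121.5 (positive ⇒ counter-clockwise traversal).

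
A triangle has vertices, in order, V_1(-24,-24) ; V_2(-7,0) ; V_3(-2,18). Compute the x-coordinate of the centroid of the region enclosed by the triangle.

-11

Apply the shoelace (surveyor's) formula. First the cross-terms c_i = x_i·y_{i+1} − x_{i+1}·y_i:
  -168, -126, 480  ⇒  2A = 186, A = 93.
Then Σ (x_i + x_{i+1})·c_i = -6138, so x̄ = -6138 / (6·93) = -11.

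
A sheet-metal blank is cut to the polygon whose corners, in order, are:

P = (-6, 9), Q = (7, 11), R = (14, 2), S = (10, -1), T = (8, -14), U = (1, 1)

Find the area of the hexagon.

Apply Gauss's area formula: 2A = Σ (x_i·y_{i+1} − x_{i+1}·y_i), indices taken mod 6.
Σ = (-129) + (-140) + (-34) + (-132) + (22) + (15) = -398
Area = |Σ|/2 = 199.

199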